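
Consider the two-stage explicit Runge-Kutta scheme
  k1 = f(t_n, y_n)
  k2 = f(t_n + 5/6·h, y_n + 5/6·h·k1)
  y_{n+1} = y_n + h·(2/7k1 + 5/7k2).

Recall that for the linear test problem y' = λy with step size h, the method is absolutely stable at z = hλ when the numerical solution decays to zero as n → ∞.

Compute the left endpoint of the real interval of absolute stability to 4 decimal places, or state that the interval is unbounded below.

z* = -1.6800.

With y'=λy (z=hλ):
  k1=λy_n ⇒ h·k1=z·y_n;  k2=λ(1+5/6z)y_n ⇒ h·k2=z(1+5/6z)y_n
  y_{n+1}/y_n = 1 + 2/7z + 5/7z(1+5/6z) = 1 + z + 25/42z²
  ⇒ R(z) = 1 + z + 25/42z².

Boundary: |R(x)|=1, x<0.
x=-0.46: |R|=0.6660
R=1: x+25/42x²=0 ⇒ x=−42/25=-1.6800; min R=1−1/(4·25/42)=0.5800>−1
Confirm numerically:
  x=-1.574: |R|=0.90069 <1
  x=-1.027: |R|=0.60081 <1
  x=-0.981: |R|=0.59183 <1
  x=-2.250: |R|=1.76339 >1
  x=-2.175: |R|=1.64085 >1
  x=-2.024: |R|=1.41444 >1
So |R|<1 on (-1.6800, 0).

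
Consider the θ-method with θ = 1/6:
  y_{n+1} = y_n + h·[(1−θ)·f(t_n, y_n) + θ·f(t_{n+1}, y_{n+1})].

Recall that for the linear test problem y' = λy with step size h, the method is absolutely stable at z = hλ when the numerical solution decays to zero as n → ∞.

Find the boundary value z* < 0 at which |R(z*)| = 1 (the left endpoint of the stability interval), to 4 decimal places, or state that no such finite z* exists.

left endpoint -3.0000.

On y'=λy, z=hλ:
  y_{n+1} = y_n + z·[5/6·y_n + 1/6·y_{n+1}] ⇒ (1 − 1/6z)y_{n+1} = (1 + 5/6z)y_n
  ⇒ R(z) = (1 + 5/6z)/(1 − 1/6z).

Find x<0 with |R(x)|<1.
x=-0.36: |R|=0.6604
R=−1: 1+5/6x = −1+1/6x ⇒ -2/3x=2 ⇒ x=2/(-2/3)=-3.0000
Confirm numerically:
  x=-1.753: |R|=0.35664 <1
  x=-1.523: |R|=0.21467 <1
  x=-1.501: |R|=0.20064 <1
  x=-1.207: |R|=0.00486 <1
  x=-3.442: |R|=1.18725 >1
  x=-3.290: |R|=1.12487 >1
  x=-3.041: |R|=1.01814 >1
Interval (-3.0000, 0).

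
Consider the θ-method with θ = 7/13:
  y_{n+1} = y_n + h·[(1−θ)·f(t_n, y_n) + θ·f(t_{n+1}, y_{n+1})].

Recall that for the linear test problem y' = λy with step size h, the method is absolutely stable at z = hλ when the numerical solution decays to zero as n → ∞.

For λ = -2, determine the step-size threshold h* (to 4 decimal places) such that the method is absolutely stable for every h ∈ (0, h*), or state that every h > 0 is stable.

With y'=λy (z=hλ):
  y_{n+1} = y_n + z·[6/13·y_n + 7/13·y_{n+1}] ⇒ (1 − 7/13z)y_{n+1} = (1 + 6/13z)y_n
  R(z) = (1 + 6/13z)/(1 − 7/13z).

Find x<0 with |R(x)|<1.
x=-1.58: |R|=0.1463
x=-2: |R|=0.0370
x=-10: |R|=0.5663
x=-100: |R|=0.8233
θ=7/13≥1/2 ⇒ |1+6/13x|<|1−7/13x| ∀x<0 ⇒ stable on all of ℝ⁻.

unbounded; (−∞, 0). Any h>0 works for λ=-2.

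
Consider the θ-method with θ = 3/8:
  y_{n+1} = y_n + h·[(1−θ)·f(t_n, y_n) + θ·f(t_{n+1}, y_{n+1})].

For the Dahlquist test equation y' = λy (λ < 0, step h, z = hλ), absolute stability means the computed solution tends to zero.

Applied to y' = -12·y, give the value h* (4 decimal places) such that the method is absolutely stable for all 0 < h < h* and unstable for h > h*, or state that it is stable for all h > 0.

(-8.0000,0); λ=-12 ⇒ h* = (8)/12 = 0.6667.

Test eqn y'=λy, z=hλ:
  y_{n+1} = y_n + z·[5/8·y_n + 3/8·y_{n+1}] ⇒ (1 − 3/8z)y_{n+1} = (1 + 5/8z)y_n
  so R(z) = (1 + 5/8z)/(1 − 3/8z).

Solve |R(x)|<1 on ℝ⁻.
x=-0.81: |R|=0.3787
R=−1: 1+5/8x = −1+3/8x ⇒ -1/4x=2 ⇒ x=2/(-1/4)=-8.0000
Confirm numerically:
  x=-7.342: |R|=0.95617 <1
  x=-4.874: |R|=0.72363 <1
  x=-4.524: |R|=0.67773 <1
  x=-8.430: |R|=1.02583 >1
  x=-8.350: |R|=1.02118 >1
  x=-8.273: |R|=1.01664 >1
Interval (-8.0000, 0).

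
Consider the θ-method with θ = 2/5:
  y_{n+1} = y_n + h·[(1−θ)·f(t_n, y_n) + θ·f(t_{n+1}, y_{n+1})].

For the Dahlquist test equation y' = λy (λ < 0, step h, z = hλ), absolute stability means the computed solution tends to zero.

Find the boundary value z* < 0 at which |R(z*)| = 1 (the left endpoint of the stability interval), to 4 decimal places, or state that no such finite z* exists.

Set f=λy, z=hλ:
  y_{n+1} = y_n + z·[3/5·y_n + 2/5·y_{n+1}] ⇒ (1 − 2/5z)y_{n+1} = (1 + 3/5z)y_n
  so R(z) = (1 + 3/5z)/(1 − 2/5z).

Solve |R(x)|<1 on ℝ⁻.
x=-1.22: |R|=0.1801
R=−1: 1+3/5x = −1+2/5x ⇒ -1/5x=2 ⇒ x=2/(-1/5)=-10.0000
Confirm numerically:
  x=-6.604: |R|=0.81349 <1
  x=-5.651: |R|=0.73322 <1
  x=-5.420: |R|=0.71086 <1
  x=-10.481: |R|=1.01853 >1
  x=-10.325: |R|=1.01267 >1
Interval (-10.0000, 0).

z* = -10.0000.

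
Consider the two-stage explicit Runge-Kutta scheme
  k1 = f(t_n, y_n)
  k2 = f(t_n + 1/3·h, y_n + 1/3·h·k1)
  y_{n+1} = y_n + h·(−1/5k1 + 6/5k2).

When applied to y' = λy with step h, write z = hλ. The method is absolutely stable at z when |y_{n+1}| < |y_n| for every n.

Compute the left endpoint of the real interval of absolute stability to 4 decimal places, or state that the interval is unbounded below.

With y'=λy (z=hλ):
  k1=λy_n ⇒ h·k1=z·y_n;  k2=λ(1+1/3z)y_n ⇒ h·k2=z(1+1/3z)y_n
  y_{n+1}/y_n = 1 − 1/5z + 6/5z(1+1/3z) = 1 + z + 2/5z²
  ⇒ R(z) = 1 + z + 2/5z².

Find x<0 with |R(x)|<1.
x=-0.85: |R|=0.4390
R=1: x+2/5x²=0 ⇒ x=−5/2=-2.5000; min R=1−1/(4·2/5)=0.3750>−1
Confirm numerically:
  x=-2.165: |R|=0.70989 <1
  x=-2.135: |R|=0.68829 <1
  x=-1.995: |R|=0.59701 <1
  x=-3.032: |R|=1.64521 >1
  x=-2.988: |R|=1.58326 >1
  x=-2.885: |R|=1.44429 >1
Interval (-2.5000, 0).

z* = -2.5000.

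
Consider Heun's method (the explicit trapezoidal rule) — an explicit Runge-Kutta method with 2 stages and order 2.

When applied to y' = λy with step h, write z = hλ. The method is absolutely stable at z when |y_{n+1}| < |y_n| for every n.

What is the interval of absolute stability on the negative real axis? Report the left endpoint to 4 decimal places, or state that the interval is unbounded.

(-2.0000, 0).

With y'=λy (z=hλ):
  order 2, 2-stage ⇒ R(z)=1+z+z^2/2
  (e.g. R(-0.9)=0.50500, |R|=0.50500)

Find x<0 with |R(x)|<1.
x=-0.9: |R|=0.5050
|R(-2.16)|=1.1728 |R(-1.95)|=0.9512 |R(-0.59)|=0.5840
Bisect:
  x_lo=-2.6394 |R|=1.8438  x_hi=-0.2351 |R|=0.7926
  mid=-1.43723 |R|=0.59559 →hi
  mid=-2.03832 |R|=1.03905 →lo
  mid=-1.73778 |R|=0.77216 →hi
  mid=-1.88805 |R|=0.89431 →hi
  mid=-1.96318 |R|=0.96386 →hi
  mid=-2.00075 |R|=1.00075 →lo
  mid=-1.98197 |R|=0.98213 →hi
  mid=-1.99136 |R|=0.99140 →hi
  mid=-1.99606 |R|=0.99606 →hi
  ...
  [-2.00002,-1.99987] ⇒ x*=-2.0000
Interval (-2.0000, 0).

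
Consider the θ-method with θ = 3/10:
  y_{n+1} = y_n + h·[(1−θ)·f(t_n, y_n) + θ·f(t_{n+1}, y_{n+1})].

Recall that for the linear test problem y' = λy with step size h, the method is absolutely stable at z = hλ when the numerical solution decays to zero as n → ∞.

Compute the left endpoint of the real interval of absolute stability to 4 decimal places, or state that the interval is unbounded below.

Set f=λy, z=hλ:
  y_{n+1} = y_n + z·[7/10·y_n + 3/10·y_{n+1}] ⇒ (1 − 3/10z)y_{n+1} = (1 + 7/10z)y_n
  R(z) = (1 + 7/10z)/(1 − 3/10z).

Need |R(x)|<1, x<0.
x=-0.56: |R|=0.5205
R=−1: 1+7/10x = −1+3/10x ⇒ -2/5x=2 ⇒ x=2/(-2/5)=-5.0000
Confirm numerically:
  x=-3.965: |R|=0.81092 <1
  x=-2.693: |R|=0.48957 <1
  x=-2.432: |R|=0.40611 <1
  x=-5.387: |R|=1.05917 >1
  x=-5.262: |R|=1.04064 >1
  x=-5.131: |R|=1.02064 >1
Stable set (-5.0000, 0).

left endpoint -5.0000.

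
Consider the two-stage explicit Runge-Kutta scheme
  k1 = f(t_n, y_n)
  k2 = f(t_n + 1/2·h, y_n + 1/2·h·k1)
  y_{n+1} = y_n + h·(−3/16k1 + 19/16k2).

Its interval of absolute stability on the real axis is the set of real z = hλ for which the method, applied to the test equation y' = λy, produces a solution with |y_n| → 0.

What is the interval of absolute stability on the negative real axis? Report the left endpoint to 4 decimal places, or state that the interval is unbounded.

Test eqn y'=λy, z=hλ:
  k1=λy_n ⇒ h·k1=z·y_n;  k2=λ(1+1/2z)y_n ⇒ h·k2=z(1+1/2z)y_n
  y_{n+1}/y_n = 1 − 3/16z + 19/16z(1+1/2z) = 1 + z + 19/32z²
  so R(z) = 1 + z + 19/32z².

Solve |R(x)|<1 on ℝ⁻.
x=-1.19: |R|=0.6508
R=1: x+19/32x²=0 ⇒ x=−32/19=-1.6842; min R=1−1/(4·19/32)=0.5789>−1
Confirm numerically:
  x=-1.300: |R|=0.70344 <1
  x=-1.046: |R|=0.60363 <1
  x=-0.907: |R|=0.58145 <1
  x=-0.690: |R|=0.59268 <1
  x=-2.037: |R|=1.42669 >1
  x=-1.923: |R|=1.27265 >1
  x=-1.834: |R|=1.16311 >1
Stable set (-1.6842, 0).

(-1.6842, 0).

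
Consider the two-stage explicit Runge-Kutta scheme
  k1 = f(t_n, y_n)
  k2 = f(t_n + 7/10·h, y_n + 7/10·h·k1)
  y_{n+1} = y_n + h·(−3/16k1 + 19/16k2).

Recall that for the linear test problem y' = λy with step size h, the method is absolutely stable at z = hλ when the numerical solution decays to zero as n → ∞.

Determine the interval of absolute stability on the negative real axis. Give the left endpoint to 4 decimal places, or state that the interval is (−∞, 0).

z∈(-1.2030,0).

With y'=λy (z=hλ):
  k1=λy_n ⇒ h·k1=z·y_n;  k2=λ(1+7/10z)y_n ⇒ h·k2=z(1+7/10z)y_n
  y_{n+1}/y_n = 1 − 3/16z + 19/16z(1+7/10z) = 1 + z + 133/160z²
  ⇒ R(z) = 1 + z + 133/160z².

Boundary: |R(x)|=1, x<0.
x=-1.71: |R|=1.7207
R=1: x+133/160x²=0 ⇒ x=−160/133=-1.2030; min R=1−1/(4·133/160)=0.6992>−1
Confirm numerically:
  x=-0.909: |R|=0.77785 <1
  x=-0.801: |R|=0.73233 <1
  x=-0.622: |R|=0.69960 <1
  x=-0.503: |R|=0.70731 <1
  x=-1.495: |R|=1.36286 >1
  x=-1.396: |R|=1.22395 >1
Stable set (-1.2030, 0).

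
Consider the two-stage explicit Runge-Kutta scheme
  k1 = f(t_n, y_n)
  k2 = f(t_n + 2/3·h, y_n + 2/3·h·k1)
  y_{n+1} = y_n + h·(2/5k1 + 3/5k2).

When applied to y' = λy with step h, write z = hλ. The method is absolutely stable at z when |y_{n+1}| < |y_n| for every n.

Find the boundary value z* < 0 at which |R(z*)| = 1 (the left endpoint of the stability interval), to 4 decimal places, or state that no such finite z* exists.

z* = -2.5000.

Test eqn y'=λy, z=hλ:
  k1=λy_n ⇒ h·k1=z·y_n;  k2=λ(1+2/3z)y_n ⇒ h·k2=z(1+2/3z)y_n
  y_{n+1}/y_n = 1 + 2/5z + 3/5z(1+2/3z) = 1 + z + 2/5z²
  Hence R(z) = 1 + z + 2/5z².

Boundary: |R(x)|=1, x<0.
x=-1.58: |R|=0.4186
R=1: x+2/5x²=0 ⇒ x=−5/2=-2.5000; min R=1−1/(4·2/5)=0.3750>−1
Confirm numerically:
  x=-2.128: |R|=0.68335 <1
  x=-1.581: |R|=0.41882 <1
  x=-1.302: |R|=0.37608 <1
  x=-1.238: |R|=0.37506 <1
  x=-2.782: |R|=1.31381 >1
  x=-2.677: |R|=1.18953 >1
Stable set (-2.5000, 0).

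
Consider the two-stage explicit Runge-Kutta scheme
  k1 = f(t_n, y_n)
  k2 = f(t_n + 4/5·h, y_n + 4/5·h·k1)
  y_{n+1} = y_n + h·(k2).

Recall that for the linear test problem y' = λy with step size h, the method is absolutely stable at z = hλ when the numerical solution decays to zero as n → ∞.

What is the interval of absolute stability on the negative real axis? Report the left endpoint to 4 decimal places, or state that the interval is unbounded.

z∈(-1.2500,0).

With y'=λy (z=hλ):
  k1=λy_n ⇒ h·k1=z·y_n;  k2=λ(1+4/5z)y_n ⇒ h·k2=z(1+4/5z)y_n
  y_{n+1}/y_n = 1 + z(1+4/5z) = 1 + z + 4/5z²
  Hence R(z) = 1 + z + 4/5z².

Find x<0 with |R(x)|<1.
x=-1.02: |R|=0.8123
R=1: x+4/5x²=0 ⇒ x=−5/4=-1.2500; min R=1−1/(4·4/5)=0.6875>−1
Confirm numerically:
  x=-0.869: |R|=0.73513 <1
  x=-0.801: |R|=0.71228 <1
  x=-0.765: |R|=0.70318 <1
  x=-0.654: |R|=0.68817 <1
  x=-1.654: |R|=1.53457 >1
  x=-1.333: |R|=1.08851 >1
So |R|<1 on (-1.2500, 0).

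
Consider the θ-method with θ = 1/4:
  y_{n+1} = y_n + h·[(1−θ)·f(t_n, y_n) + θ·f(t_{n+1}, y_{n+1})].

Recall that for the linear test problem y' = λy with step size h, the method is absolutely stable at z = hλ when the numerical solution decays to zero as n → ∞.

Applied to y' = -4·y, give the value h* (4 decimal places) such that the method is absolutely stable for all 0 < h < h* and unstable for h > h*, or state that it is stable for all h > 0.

(-4.0000,0); λ=-4 ⇒ h* = (4)/4 = 1.0000.

Test eqn y'=λy, z=hλ:
  y_{n+1} = y_n + z·[3/4·y_n + 1/4·y_{n+1}] ⇒ (1 − 1/4z)y_{n+1} = (1 + 3/4z)y_n
  ⇒ R(z) = (1 + 3/4z)/(1 − 1/4z).

Need |R(x)|<1, x<0.
x=-0.76: |R|=0.3613
R=−1: 1+3/4x = −1+1/4x ⇒ -1/2x=2 ⇒ x=2/(-1/2)=-4.0000
Confirm numerically:
  x=-3.078: |R|=0.73947 <1
  x=-2.826: |R|=0.65602 <1
  x=-2.262: |R|=0.44491 <1
  x=-1.867: |R|=0.27288 <1
  x=-4.461: |R|=1.10897 >1
  x=-4.309: |R|=1.07438 >1
  x=-4.088: |R|=1.02176 >1
So |R|<1 on (-4.0000, 0).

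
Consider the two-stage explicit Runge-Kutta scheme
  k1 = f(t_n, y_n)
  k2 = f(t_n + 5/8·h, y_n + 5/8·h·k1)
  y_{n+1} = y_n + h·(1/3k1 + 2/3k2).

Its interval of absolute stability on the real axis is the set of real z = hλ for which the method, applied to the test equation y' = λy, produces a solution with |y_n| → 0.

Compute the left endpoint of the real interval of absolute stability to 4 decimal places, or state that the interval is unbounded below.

On y'=λy, z=hλ:
  k1=λy_n ⇒ h·k1=z·y_n;  k2=λ(1+5/8z)y_n ⇒ h·k2=z(1+5/8z)y_n
  y_{n+1}/y_n = 1 + 1/3z + 2/3z(1+5/8z) = 1 + z + 5/12z²
  Hence R(z) = 1 + z + 5/12z².

Need |R(x)|<1, x<0.
x=-0.3: |R|=0.7375
R=1: x+5/12x²=0 ⇒ x=−12/5=-2.4000; min R=1−1/(4·5/12)=0.4000>−1
Confirm numerically:
  x=-2.322: |R|=0.92454 <1
  x=-1.860: |R|=0.58150 <1
  x=-1.304: |R|=0.40451 <1
  x=-2.841: |R|=1.52203 >1
  x=-2.734: |R|=1.38048 >1
Interval (-2.4000, 0).

left endpoint -2.4000.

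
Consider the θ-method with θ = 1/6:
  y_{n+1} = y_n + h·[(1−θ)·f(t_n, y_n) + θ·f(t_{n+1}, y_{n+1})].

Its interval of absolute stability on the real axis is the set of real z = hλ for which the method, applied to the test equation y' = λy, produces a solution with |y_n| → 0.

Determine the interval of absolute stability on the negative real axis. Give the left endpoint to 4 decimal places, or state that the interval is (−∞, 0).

z∈(-3.0000,0).

On y'=λy, z=hλ:
  y_{n+1} = y_n + z·[5/6·y_n + 1/6·y_{n+1}] ⇒ (1 − 1/6z)y_{n+1} = (1 + 5/6z)y_n
  Hence R(z) = (1 + 5/6z)/(1 − 1/6z).

Solve |R(x)|<1 on ℝ⁻.
x=-0.6: |R|=0.4545
R=−1: 1+5/6x = −1+1/6x ⇒ -2/3x=2 ⇒ x=2/(-2/3)=-3.0000
Confirm numerically:
  x=-2.920: |R|=0.96413 <1
  x=-2.406: |R|=0.71734 <1
  x=-2.322: |R|=0.67412 <1
  x=-1.200: |R|=0.00000 <1
  x=-3.314: |R|=1.13485 >1
  x=-3.313: |R|=1.13444 >1
  x=-3.191: |R|=1.08312 >1
So |R|<1 on (-3.0000, 0).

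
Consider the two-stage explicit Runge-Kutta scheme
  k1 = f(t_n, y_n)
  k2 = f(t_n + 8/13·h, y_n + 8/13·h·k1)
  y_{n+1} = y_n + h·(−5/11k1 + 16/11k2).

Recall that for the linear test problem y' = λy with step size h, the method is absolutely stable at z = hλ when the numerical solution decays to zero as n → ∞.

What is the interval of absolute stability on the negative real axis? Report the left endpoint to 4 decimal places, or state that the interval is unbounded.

(-1.1172, 0).

On y'=λy, z=hλ:
  k1=λy_n ⇒ h·k1=z·y_n;  k2=λ(1+8/13z)y_n ⇒ h·k2=z(1+8/13z)y_n
  y_{n+1}/y_n = 1 − 5/11z + 16/11z(1+8/13z) = 1 + z + 128/143z²
  so R(z) = 1 + z + 128/143z².

Solve |R(x)|<1 on ℝ⁻.
x=-1.27: |R|=1.1737
R=1: x+128/143x²=0 ⇒ x=−143/128=-1.1172; min R=1−1/(4·128/143)=0.7207>−1
Confirm numerically:
  x=-1.021: |R|=0.91209 <1
  x=-0.970: |R|=0.87220 <1
  x=-0.574: |R|=0.72092 <1
  x=-1.673: |R|=1.83234 >1
  x=-1.263: |R|=1.16484 >1
So |R|<1 on (-1.1172, 0).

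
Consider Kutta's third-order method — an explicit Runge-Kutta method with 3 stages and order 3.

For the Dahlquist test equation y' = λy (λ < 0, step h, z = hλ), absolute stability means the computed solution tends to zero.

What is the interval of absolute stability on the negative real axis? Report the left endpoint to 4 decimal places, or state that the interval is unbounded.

z∈(-2.5127,0).

Test eqn y'=λy, z=hλ:
  order 3, 3-stage ⇒ R(z)=1+z+z^2/2+z^3/6
  (e.g. R(-1.49)=0.06873, |R|=0.06873)

Find x<0 with |R(x)|<1.
x=-1.49: |R|=0.0687
|R(-1.71)|=0.0813 |R(-1.43)|=0.1051 |R(-0.82)|=0.4243
Bisect:
  x_lo=-3.2293 |R|=2.6278  x_hi=-0.3378 |R|=0.7128
  mid=-1.78356 |R|=0.13863 →hi
  mid=-2.50642 |R|=0.98964 →hi
  mid=-2.86785 |R|=1.68671 →lo
  mid=-2.68714 |R|=1.31063 →lo
  mid=-2.59678 |R|=1.14361 →lo
  mid=-2.55160 |R|=1.06504 →lo
  mid=-2.52901 |R|=1.02695 →lo
  mid=-2.51772 |R|=1.00820 →lo
  mid=-2.51207 |R|=0.99889 →hi
  ...
  [-2.51278,-2.51260] ⇒ x*=-2.5127
Stable set (-2.5127, 0).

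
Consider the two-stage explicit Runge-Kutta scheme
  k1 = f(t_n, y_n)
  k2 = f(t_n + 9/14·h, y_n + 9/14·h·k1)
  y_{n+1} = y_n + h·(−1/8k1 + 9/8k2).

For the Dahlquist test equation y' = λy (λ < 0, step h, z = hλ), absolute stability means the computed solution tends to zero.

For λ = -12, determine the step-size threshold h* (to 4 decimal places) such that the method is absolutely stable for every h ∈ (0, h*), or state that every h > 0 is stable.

Set f=λy, z=hλ:
  k1=λy_n ⇒ h·k1=z·y_n;  k2=λ(1+9/14z)y_n ⇒ h·k2=z(1+9/14z)y_n
  y_{n+1}/y_n = 1 − 1/8z + 9/8z(1+9/14z) = 1 + z + 81/112z²
  so R(z) = 1 + z + 81/112z².

Find x<0 with |R(x)|<1.
x=-0.72: |R|=0.6549
R=1: x+81/112x²=0 ⇒ x=−112/81=-1.3827; min R=1−1/(4·81/112)=0.6543>−1
Confirm numerically:
  x=-1.361: |R|=0.97863 <1
  x=-1.135: |R|=0.79666 <1
  x=-0.709: |R|=0.65455 <1
  x=-0.614: |R|=0.65865 <1
  x=-1.971: |R|=1.83857 >1
  x=-1.499: |R|=1.12606 >1
  x=-1.494: |R|=1.12024 >1
Stable set (-1.3827, 0).

(-1.3827,0); λ=-12 ⇒ h* = (112/81)/12 = 0.1152.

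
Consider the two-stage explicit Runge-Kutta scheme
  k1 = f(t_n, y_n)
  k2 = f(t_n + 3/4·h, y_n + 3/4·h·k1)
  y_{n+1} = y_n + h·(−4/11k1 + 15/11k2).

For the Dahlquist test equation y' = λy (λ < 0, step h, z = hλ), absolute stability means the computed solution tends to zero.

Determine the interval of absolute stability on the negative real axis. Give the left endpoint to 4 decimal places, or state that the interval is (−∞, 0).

Test eqn y'=λy, z=hλ:
  k1=λy_n ⇒ h·k1=z·y_n;  k2=λ(1+3/4z)y_n ⇒ h·k2=z(1+3/4z)y_n
  y_{n+1}/y_n = 1 − 4/11z + 15/11z(1+3/4z) = 1 + z + 45/44z²
  Hence R(z) = 1 + z + 45/44z².

Boundary: |R(x)|=1, x<0.
x=-1.55: |R|=1.9071
R=1: x+45/44x²=0 ⇒ x=−44/45=-0.9778; min R=1−1/(4·45/44)=0.7556>−1
Confirm numerically:
  x=-0.817: |R|=0.86566 <1
  x=-0.785: |R|=0.84523 <1
  x=-0.696: |R|=0.79943 <1
  x=-0.450: |R|=0.75710 <1
  x=-1.444: |R|=1.68853 >1
  x=-1.410: |R|=1.62328 >1
So |R|<1 on (-0.9778, 0).

(-0.9778, 0).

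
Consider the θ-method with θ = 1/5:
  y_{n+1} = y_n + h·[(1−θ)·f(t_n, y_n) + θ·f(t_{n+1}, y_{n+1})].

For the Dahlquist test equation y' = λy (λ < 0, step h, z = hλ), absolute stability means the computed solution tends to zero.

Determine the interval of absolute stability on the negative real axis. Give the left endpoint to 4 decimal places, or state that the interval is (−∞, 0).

Set f=λy, z=hλ:
  y_{n+1} = y_n + z·[4/5·y_n + 1/5·y_{n+1}] ⇒ (1 − 1/5z)y_{n+1} = (1 + 4/5z)y_n
  Hence R(z) = (1 + 4/5z)/(1 − 1/5z).

Boundary: |R(x)|=1, x<0.
x=-0.75: |R|=0.3478
R=−1: 1+4/5x = −1+1/5x ⇒ -3/5x=2 ⇒ x=2/(-3/5)=-3.3333
Confirm numerically:
  x=-2.860: |R|=0.81934 <1
  x=-2.599: |R|=0.71009 <1
  x=-1.996: |R|=0.42653 <1
  x=-1.499: |R|=0.15325 <1
  x=-3.736: |R|=1.13828 >1
  x=-3.703: |R|=1.12743 >1
  x=-3.469: |R|=1.04806 >1
Stable set (-3.3333, 0).

z∈(-3.3333,0).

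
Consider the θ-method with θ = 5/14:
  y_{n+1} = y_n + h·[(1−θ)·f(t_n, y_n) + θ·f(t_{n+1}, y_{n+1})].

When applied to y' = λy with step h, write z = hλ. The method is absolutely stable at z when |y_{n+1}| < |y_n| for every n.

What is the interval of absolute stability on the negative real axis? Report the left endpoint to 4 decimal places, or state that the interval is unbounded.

(-7.0000, 0).

On y'=λy, z=hλ:
  y_{n+1} = y_n + z·[9/14·y_n + 5/14·y_{n+1}] ⇒ (1 − 5/14z)y_{n+1} = (1 + 9/14z)y_n
  so R(z) = (1 + 9/14z)/(1 − 5/14z).

Solve |R(x)|<1 on ℝ⁻.
x=-1.48: |R|=0.0318
R=−1: 1+9/14x = −1+5/14x ⇒ -2/7x=2 ⇒ x=2/(-2/7)=-7.0000
Confirm numerically:
  x=-5.631: |R|=0.87010 <1
  x=-4.590: |R|=0.73911 <1
  x=-4.185: |R|=0.67759 <1
  x=-7.591: |R|=1.04550 >1
  x=-7.465: |R|=1.03624 >1
Interval (-7.0000, 0).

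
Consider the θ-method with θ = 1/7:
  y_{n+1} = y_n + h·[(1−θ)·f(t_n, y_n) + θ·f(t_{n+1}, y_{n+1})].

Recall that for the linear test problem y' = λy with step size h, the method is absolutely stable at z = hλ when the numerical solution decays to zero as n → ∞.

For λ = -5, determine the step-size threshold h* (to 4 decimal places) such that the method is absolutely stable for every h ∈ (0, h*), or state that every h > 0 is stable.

Set f=λy, z=hλ:
  y_{n+1} = y_n + z·[6/7·y_n + 1/7·y_{n+1}] ⇒ (1 − 1/7z)y_{n+1} = (1 + 6/7z)y_n
  R(z) = (1 + 6/7z)/(1 − 1/7z).

Solve |R(x)|<1 on ℝ⁻.
x=-1.24: |R|=0.0534
R=−1: 1+6/7x = −1+1/7x ⇒ -5/7x=2 ⇒ x=2/(-5/7)=-2.8000
Confirm numerically:
  x=-1.987: |R|=0.54768 <1
  x=-1.734: |R|=0.38974 <1
  x=-1.142: |R|=0.01818 <1
  x=-3.356: |R|=1.26844 >1
  x=-2.998: |R|=1.09902 >1
  x=-2.862: |R|=1.03143 >1
Interval (-2.8000, 0).

(-2.8000,0); λ=-5 ⇒ h* = (14/5)/5 = 0.5600.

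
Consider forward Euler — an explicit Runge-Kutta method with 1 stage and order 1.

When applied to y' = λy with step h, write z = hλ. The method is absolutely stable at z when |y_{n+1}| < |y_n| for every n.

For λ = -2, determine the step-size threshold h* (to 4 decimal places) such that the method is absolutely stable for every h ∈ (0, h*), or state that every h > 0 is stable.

(-2.0000,0); λ=-2 ⇒ h* = 1.0000.

With y'=λy (z=hλ):
  order 1, 1-stage ⇒ R(z)=1+z
  (e.g. R(-1.21)=-0.21000, |R|=0.21000)

Find x<0 with |R(x)|<1.
x=-1.21: |R|=0.2100
|R(-1.6)|=0.6000 |R(-0.82)|=0.1800 |R(-0.64)|=0.3600
Bisect:
  x_lo=-2.3914 |R|=1.3914  x_hi=-0.0767 |R|=0.9233
  mid=-1.23402 |R|=0.23402 →hi
  mid=-1.81270 |R|=0.81270 →hi
  mid=-2.10203 |R|=1.10203 →lo
  mid=-1.95736 |R|=0.95736 →hi
  mid=-2.02970 |R|=1.02970 →lo
  mid=-1.99353 |R|=0.99353 →hi
  mid=-2.01162 |R|=1.01162 →lo
  mid=-2.00257 |R|=1.00257 →lo
  mid=-1.99805 |R|=0.99805 →hi
  mid=-2.00031 |R|=1.00031 →lo
  ...
  [-2.00003,-1.99989] ⇒ x*=-2.0000
So |R|<1 on (-2.0000, 0).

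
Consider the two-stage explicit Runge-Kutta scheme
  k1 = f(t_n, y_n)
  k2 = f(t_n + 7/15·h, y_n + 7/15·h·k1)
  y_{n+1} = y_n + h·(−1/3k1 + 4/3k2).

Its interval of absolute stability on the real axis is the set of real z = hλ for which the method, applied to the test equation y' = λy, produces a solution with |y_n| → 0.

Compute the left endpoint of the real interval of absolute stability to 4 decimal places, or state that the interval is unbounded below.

With y'=λy (z=hλ):
  k1=λy_n ⇒ h·k1=z·y_n;  k2=λ(1+7/15z)y_n ⇒ h·k2=z(1+7/15z)y_n
  y_{n+1}/y_n = 1 − 1/3z + 4/3z(1+7/15z) = 1 + z + 28/45z²
  R(z) = 1 + z + 28/45z².

Solve |R(x)|<1 on ℝ⁻.
x=-0.48: |R|=0.6634
R=1: x+28/45x²=0 ⇒ x=−45/28=-1.6071; min R=1−1/(4·28/45)=0.5982>−1
Confirm numerically:
  x=-1.325: |R|=0.76739 <1
  x=-1.235: |R|=0.71403 <1
  x=-1.014: |R|=0.62577 <1
  x=-0.861: |R|=0.60027 <1
  x=-1.913: |R|=1.36407 >1
  x=-1.689: |R|=1.08603 >1
So |R|<1 on (-1.6071, 0).

left endpoint -1.6071.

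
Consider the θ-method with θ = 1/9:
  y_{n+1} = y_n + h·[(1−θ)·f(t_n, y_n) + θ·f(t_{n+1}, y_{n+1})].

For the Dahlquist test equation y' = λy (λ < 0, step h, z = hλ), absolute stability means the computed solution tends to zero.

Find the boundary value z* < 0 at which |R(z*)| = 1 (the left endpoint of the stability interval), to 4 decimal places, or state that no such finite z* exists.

On y'=λy, z=hλ:
  y_{n+1} = y_n + z·[8/9·y_n + 1/9·y_{n+1}] ⇒ (1 − 1/9z)y_{n+1} = (1 + 8/9z)y_n
  ⇒ R(z) = (1 + 8/9z)/(1 − 1/9z).

Boundary: |R(x)|=1, x<0.
x=-0.94: |R|=0.1489
R=−1: 1+8/9x = −1+1/9x ⇒ -7/9x=2 ⇒ x=2/(-7/9)=-2.5714
Confirm numerically:
  x=-1.693: |R|=0.42495 <1
  x=-1.306: |R|=0.14050 <1
  x=-1.268: |R|=0.11141 <1
  x=-1.066: |R|=0.04689 <1
  x=-3.164: |R|=1.34101 >1
  x=-2.835: |R|=1.15589 >1
  x=-2.832: |R|=1.15416 >1
Stable set (-2.5714, 0).

z* = -2.5714.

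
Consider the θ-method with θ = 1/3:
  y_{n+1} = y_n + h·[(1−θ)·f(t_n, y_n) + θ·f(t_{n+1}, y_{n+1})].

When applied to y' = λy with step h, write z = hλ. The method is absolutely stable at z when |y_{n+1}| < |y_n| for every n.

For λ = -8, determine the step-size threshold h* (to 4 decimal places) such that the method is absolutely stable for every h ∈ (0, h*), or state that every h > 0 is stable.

(-6.0000,0); λ=-8 ⇒ h* = (6)/8 = 0.7500.

Set f=λy, z=hλ:
  y_{n+1} = y_n + z·[2/3·y_n + 1/3·y_{n+1}] ⇒ (1 − 1/3z)y_{n+1} = (1 + 2/3z)y_n
  ⇒ R(z) = (1 + 2/3z)/(1 − 1/3z).

Need |R(x)|<1, x<0.
x=-0.55: |R|=0.5352
R=−1: 1+2/3x = −1+1/3x ⇒ -1/3x=2 ⇒ x=2/(-1/3)=-6.0000
Confirm numerically:
  x=-5.776: |R|=0.97448 <1
  x=-5.298: |R|=0.91540 <1
  x=-5.177: |R|=0.89935 <1
  x=-2.490: |R|=0.36066 <1
  x=-6.515: |R|=1.05413 >1
  x=-6.296: |R|=1.03184 >1
  x=-6.233: |R|=1.02524 >1
So |R|<1 on (-6.0000, 0).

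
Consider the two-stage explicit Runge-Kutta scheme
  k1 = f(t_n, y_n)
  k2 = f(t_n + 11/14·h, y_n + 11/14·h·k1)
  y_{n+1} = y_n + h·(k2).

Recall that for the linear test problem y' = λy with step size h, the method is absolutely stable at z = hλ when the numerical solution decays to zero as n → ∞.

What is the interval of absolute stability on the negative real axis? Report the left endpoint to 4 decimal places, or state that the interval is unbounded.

On y'=λy, z=hλ:
  k1=λy_n ⇒ h·k1=z·y_n;  k2=λ(1+11/14z)y_n ⇒ h·k2=z(1+11/14z)y_n
  y_{n+1}/y_n = 1 + z(1+11/14z) = 1 + z + 11/14z²
  Hence R(z) = 1 + z + 11/14z².

Boundary: |R(x)|=1, x<0.
x=-1.58: |R|=1.3815
R=1: x+11/14x²=0 ⇒ x=−14/11=-1.2727; min R=1−1/(4·11/14)=0.6818>−1
Confirm numerically:
  x=-0.787: |R|=0.69965 <1
  x=-0.690: |R|=0.68408 <1
  x=-0.640: |R|=0.68183 <1
  x=-0.596: |R|=0.68310 <1
  x=-1.700: |R|=1.57071 >1
  x=-1.639: |R|=1.47168 >1
  x=-1.591: |R|=1.39786 >1
Interval (-1.2727, 0).

z∈(-1.2727,0).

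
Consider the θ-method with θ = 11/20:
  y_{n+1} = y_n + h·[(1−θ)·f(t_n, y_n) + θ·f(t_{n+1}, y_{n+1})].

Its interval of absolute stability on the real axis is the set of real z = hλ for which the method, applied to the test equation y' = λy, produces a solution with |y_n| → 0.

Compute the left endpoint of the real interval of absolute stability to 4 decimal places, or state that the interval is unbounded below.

unbounded; (−∞, 0).

Set f=λy, z=hλ:
  y_{n+1} = y_n + z·[9/20·y_n + 11/20·y_{n+1}] ⇒ (1 − 11/20z)y_{n+1} = (1 + 9/20z)y_n
  ⇒ R(z) = (1 + 9/20z)/(1 − 11/20z).

Need |R(x)|<1, x<0.
x=-0.76: |R|=0.4640
x=-2: |R|=0.0476
x=-10: |R|=0.5385
x=-100: |R|=0.7857
θ=11/20≥1/2 ⇒ |1+9/20x|<|1−11/20x| ∀x<0 ⇒ unbounded interval.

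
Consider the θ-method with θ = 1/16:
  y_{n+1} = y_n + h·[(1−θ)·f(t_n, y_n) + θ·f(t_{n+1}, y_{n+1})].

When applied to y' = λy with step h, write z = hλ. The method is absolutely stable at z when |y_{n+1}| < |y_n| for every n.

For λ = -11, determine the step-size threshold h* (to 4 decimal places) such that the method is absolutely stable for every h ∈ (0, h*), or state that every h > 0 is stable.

(-2.2857,0); λ=-11 ⇒ h* = (16/7)/11 = 0.2078.

With y'=λy (z=hλ):
  y_{n+1} = y_n + z·[15/16·y_n + 1/16·y_{n+1}] ⇒ (1 − 1/16z)y_{n+1} = (1 + 15/16z)y_n
  ⇒ R(z) = (1 + 15/16z)/(1 − 1/16z).

Need |R(x)|<1, x<0.
x=-1.08: |R|=0.0117
R=−1: 1+15/16x = −1+1/16x ⇒ -7/8x=2 ⇒ x=2/(-7/8)=-2.2857
Confirm numerically:
  x=-2.177: |R|=0.91627 <1
  x=-2.071: |R|=0.83366 <1
  x=-1.055: |R|=0.01026 <1
  x=-2.792: |R|=1.37718 >1
  x=-2.485: |R|=1.15093 >1
Stable set (-2.2857, 0).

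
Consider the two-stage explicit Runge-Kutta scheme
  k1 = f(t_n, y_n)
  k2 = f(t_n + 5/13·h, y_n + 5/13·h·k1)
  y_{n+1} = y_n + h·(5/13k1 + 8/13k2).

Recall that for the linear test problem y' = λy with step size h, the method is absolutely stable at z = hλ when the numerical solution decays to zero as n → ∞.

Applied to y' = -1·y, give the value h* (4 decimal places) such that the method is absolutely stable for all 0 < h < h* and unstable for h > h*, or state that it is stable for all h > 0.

With y'=λy (z=hλ):
  k1=λy_n ⇒ h·k1=z·y_n;  k2=λ(1+5/13z)y_n ⇒ h·k2=z(1+5/13z)y_n
  y_{n+1}/y_n = 1 + 5/13z + 8/13z(1+5/13z) = 1 + z + 40/169z²
  so R(z) = 1 + z + 40/169z².

Solve |R(x)|<1 on ℝ⁻.
x=-0.42: |R|=0.6218
R=1: x+40/169x²=0 ⇒ x=−169/40=-4.2250; min R=1−1/(4·40/169)=-0.0563>−1
Confirm numerically:
  x=-3.286: |R|=0.26969 <1
  x=-3.109: |R|=0.17878 <1
  x=-3.045: |R|=0.14956 <1
  x=-4.819: |R|=1.67751 >1
  x=-4.615: |R|=1.42600 >1
  x=-4.570: |R|=1.37317 >1
Interval (-4.2250, 0).

(-4.2250,0); λ=-1 ⇒ h* = (169/40)/1 = 4.2250.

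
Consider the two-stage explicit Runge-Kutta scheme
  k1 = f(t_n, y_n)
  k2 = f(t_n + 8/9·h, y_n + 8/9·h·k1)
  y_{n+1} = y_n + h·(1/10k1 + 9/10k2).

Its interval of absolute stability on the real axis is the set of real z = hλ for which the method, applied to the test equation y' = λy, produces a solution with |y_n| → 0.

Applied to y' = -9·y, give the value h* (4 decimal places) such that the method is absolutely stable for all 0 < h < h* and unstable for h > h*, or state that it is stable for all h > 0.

(-1.2500,0); λ=-9 ⇒ h* = (5/4)/9 = 0.1389.

With y'=λy (z=hλ):
  k1=λy_n ⇒ h·k1=z·y_n;  k2=λ(1+8/9z)y_n ⇒ h·k2=z(1+8/9z)y_n
  y_{n+1}/y_n = 1 + 1/10z + 9/10z(1+8/9z) = 1 + z + 4/5z²
  Hence R(z) = 1 + z + 4/5z².

Boundary: |R(x)|=1, x<0.
x=-1.01: |R|=0.8061
R=1: x+4/5x²=0 ⇒ x=−5/4=-1.2500; min R=1−1/(4·4/5)=0.6875>−1
Confirm numerically:
  x=-1.200: |R|=0.95200 <1
  x=-1.174: |R|=0.92862 <1
  x=-0.789: |R|=0.70902 <1
  x=-1.458: |R|=1.24261 >1
  x=-1.346: |R|=1.10337 >1
Interval (-1.2500, 0).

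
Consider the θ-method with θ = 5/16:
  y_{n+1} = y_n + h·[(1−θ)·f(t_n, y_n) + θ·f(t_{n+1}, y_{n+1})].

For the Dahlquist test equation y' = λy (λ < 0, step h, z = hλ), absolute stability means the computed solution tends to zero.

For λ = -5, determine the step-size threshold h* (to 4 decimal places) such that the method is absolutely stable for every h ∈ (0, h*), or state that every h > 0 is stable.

(-5.3333,0); λ=-5 ⇒ h* = (16/3)/5 = 1.0667.

Test eqn y'=λy, z=hλ:
  y_{n+1} = y_n + z·[11/16·y_n + 5/16·y_{n+1}] ⇒ (1 − 5/16z)y_{n+1} = (1 + 11/16z)y_n
  R(z) = (1 + 11/16z)/(1 − 5/16z).

Need |R(x)|<1, x<0.
x=-0.69: |R|=0.4324
R=−1: 1+11/16x = −1+5/16x ⇒ -3/8x=2 ⇒ x=2/(-3/8)=-5.3333
Confirm numerically:
  x=-4.374: |R|=0.84801 <1
  x=-3.676: |R|=0.71076 <1
  x=-2.803: |R|=0.49419 <1
  x=-2.656: |R|=0.45137 <1
  x=-5.601: |R|=1.03650 >1
  x=-5.596: |R|=1.03583 >1
So |R|<1 on (-5.3333, 0).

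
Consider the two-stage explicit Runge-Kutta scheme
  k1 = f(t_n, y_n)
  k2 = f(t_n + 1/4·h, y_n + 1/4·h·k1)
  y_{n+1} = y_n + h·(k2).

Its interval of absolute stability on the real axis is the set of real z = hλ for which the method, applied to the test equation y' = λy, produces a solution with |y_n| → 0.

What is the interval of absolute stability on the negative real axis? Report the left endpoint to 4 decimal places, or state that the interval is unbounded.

z∈(-4.0000,0).

Test eqn y'=λy, z=hλ:
  k1=λy_n ⇒ h·k1=z·y_n;  k2=λ(1+1/4z)y_n ⇒ h·k2=z(1+1/4z)y_n
  y_{n+1}/y_n = 1 + z(1+1/4z) = 1 + z + 1/4z²
  so R(z) = 1 + z + 1/4z².

Find x<0 with |R(x)|<1.
x=-0.88: |R|=0.3136
R=1: x+1/4x²=0 ⇒ x=−4=-4.0000; min R=1−1/(4·1/4)=0.0000>−1
Confirm numerically:
  x=-3.956: |R|=0.95648 <1
  x=-2.641: |R|=0.10272 <1
  x=-2.001: |R|=0.00000 <1
  x=-4.516: |R|=1.58256 >1
  x=-4.508: |R|=1.57252 >1
  x=-4.356: |R|=1.38768 >1
Interval (-4.0000, 0).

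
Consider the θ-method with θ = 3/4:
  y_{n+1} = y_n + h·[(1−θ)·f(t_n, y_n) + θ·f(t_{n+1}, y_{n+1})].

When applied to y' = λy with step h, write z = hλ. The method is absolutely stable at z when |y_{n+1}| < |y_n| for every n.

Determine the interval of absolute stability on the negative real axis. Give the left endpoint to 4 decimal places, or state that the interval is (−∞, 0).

(−∞, 0) — no finite endpoint.

Set f=λy, z=hλ:
  y_{n+1} = y_n + z·[1/4·y_n + 3/4·y_{n+1}] ⇒ (1 − 3/4z)y_{n+1} = (1 + 1/4z)y_n
  so R(z) = (1 + 1/4z)/(1 − 3/4z).

Boundary: |R(x)|=1, x<0.
x=-0.56: |R|=0.6056
x=-2: |R|=0.2000
x=-10: |R|=0.1765
x=-100: |R|=0.3158
θ=3/4≥1/2 ⇒ |1+1/4x|<|1−3/4x| ∀x<0 ⇒ unbounded interval.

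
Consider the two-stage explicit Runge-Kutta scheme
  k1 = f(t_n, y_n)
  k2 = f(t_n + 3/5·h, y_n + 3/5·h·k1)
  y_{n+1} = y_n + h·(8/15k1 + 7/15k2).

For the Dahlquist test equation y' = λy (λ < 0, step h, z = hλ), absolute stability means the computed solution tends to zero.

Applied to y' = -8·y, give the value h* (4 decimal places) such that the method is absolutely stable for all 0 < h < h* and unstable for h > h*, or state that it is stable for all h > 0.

(-3.5714,0); λ=-8 ⇒ h* = (25/7)/8 = 0.4464.

On y'=λy, z=hλ:
  k1=λy_n ⇒ h·k1=z·y_n;  k2=λ(1+3/5z)y_n ⇒ h·k2=z(1+3/5z)y_n
  y_{n+1}/y_n = 1 + 8/15z + 7/15z(1+3/5z) = 1 + z + 7/25z²
  ⇒ R(z) = 1 + z + 7/25z².

Boundary: |R(x)|=1, x<0.
x=-1.7: |R|=0.1092
R=1: x+7/25x²=0 ⇒ x=−25/7=-3.5714; min R=1−1/(4·7/25)=0.1071>−1
Confirm numerically:
  x=-2.814: |R|=0.40321 <1
  x=-1.912: |R|=0.11161 <1
  x=-1.477: |R|=0.13383 <1
  x=-3.756: |R|=1.19411 >1
  x=-3.712: |R|=1.14610 >1
So |R|<1 on (-3.5714, 0).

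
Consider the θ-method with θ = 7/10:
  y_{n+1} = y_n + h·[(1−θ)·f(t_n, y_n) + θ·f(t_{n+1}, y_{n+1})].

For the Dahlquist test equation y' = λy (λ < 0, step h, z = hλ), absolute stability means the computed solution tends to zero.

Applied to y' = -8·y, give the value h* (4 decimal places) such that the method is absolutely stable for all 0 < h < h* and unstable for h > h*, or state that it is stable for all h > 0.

With y'=λy (z=hλ):
  y_{n+1} = y_n + z·[3/10·y_n + 7/10·y_{n+1}] ⇒ (1 − 7/10z)y_{n+1} = (1 + 3/10z)y_n
  ⇒ R(z) = (1 + 3/10z)/(1 − 7/10z).

Need |R(x)|<1, x<0.
x=-0.77: |R|=0.4997
x=-2: |R|=0.1667
x=-10: |R|=0.2500
x=-100: |R|=0.4085
θ=7/10≥1/2 ⇒ |1+3/10x|<|1−7/10x| ∀x<0 ⇒ unbounded interval.

interval (−∞, 0). Any h>0 works for λ=-8.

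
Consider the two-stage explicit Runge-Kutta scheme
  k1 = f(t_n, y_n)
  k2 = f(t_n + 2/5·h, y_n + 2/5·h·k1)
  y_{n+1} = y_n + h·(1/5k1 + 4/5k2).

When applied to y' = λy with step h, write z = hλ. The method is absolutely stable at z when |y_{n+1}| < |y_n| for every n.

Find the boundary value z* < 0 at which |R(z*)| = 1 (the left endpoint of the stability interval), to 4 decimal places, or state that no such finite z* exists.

Test eqn y'=λy, z=hλ:
  k1=λy_n ⇒ h·k1=z·y_n;  k2=λ(1+2/5z)y_n ⇒ h·k2=z(1+2/5z)y_n
  y_{n+1}/y_n = 1 + 1/5z + 4/5z(1+2/5z) = 1 + z + 8/25z²
  Hence R(z) = 1 + z + 8/25z².

Solve |R(x)|<1 on ℝ⁻.
x=-0.54: |R|=0.5533
R=1: x+8/25x²=0 ⇒ x=−25/8=-3.1250; min R=1−1/(4·8/25)=0.2188>−1
Confirm numerically:
  x=-3.070: |R|=0.94597 <1
  x=-2.017: |R|=0.28485 <1
  x=-1.684: |R|=0.22347 <1
  x=-1.509: |R|=0.21967 <1
  x=-3.348: |R|=1.23891 >1
  x=-3.240: |R|=1.11923 >1
So |R|<1 on (-3.1250, 0).

z* = -3.1250.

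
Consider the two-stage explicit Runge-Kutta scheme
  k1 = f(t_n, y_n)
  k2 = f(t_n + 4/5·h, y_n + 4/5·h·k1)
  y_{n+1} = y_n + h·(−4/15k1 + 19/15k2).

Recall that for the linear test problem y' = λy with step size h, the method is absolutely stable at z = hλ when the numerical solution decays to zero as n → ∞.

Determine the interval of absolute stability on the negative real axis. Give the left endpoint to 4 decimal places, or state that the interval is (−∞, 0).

Set f=λy, z=hλ:
  k1=λy_n ⇒ h·k1=z·y_n;  k2=λ(1+4/5z)y_n ⇒ h·k2=z(1+4/5z)y_n
  y_{n+1}/y_n = 1 − 4/15z + 19/15z(1+4/5z) = 1 + z + 76/75z²
  R(z) = 1 + z + 76/75z².

Find x<0 with |R(x)|<1.
x=-1.53: |R|=1.8421
R=1: x+76/75x²=0 ⇒ x=−75/76=-0.9868; min R=1−1/(4·76/75)=0.7533>−1
Confirm numerically:
  x=-0.832: |R|=0.86945 <1
  x=-0.820: |R|=0.86137 <1
  x=-0.694: |R|=0.79406 <1
  x=-0.546: |R|=0.75609 <1
  x=-1.373: |R|=1.53726 >1
  x=-1.173: |R|=1.22127 >1
  x=-1.101: |R|=1.12736 >1
Stable set (-0.9868, 0).

z∈(-0.9868,0).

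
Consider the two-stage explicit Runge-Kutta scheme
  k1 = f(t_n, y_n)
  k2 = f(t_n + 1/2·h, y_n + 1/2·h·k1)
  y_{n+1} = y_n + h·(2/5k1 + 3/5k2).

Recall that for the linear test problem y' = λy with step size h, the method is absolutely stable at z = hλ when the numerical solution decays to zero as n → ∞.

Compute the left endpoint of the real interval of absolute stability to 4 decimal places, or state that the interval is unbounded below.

With y'=λy (z=hλ):
  k1=λy_n ⇒ h·k1=z·y_n;  k2=λ(1+1/2z)y_n ⇒ h·k2=z(1+1/2z)y_n
  y_{n+1}/y_n = 1 + 2/5z + 3/5z(1+1/2z) = 1 + z + 3/10z²
  Hence R(z) = 1 + z + 3/10z².

Solve |R(x)|<1 on ℝ⁻.
x=-1.48: |R|=0.1771
R=1: x+3/10x²=0 ⇒ x=−10/3=-3.3333; min R=1−1/(4·3/10)=0.1667>−1
Confirm numerically:
  x=-3.186: |R|=0.85918 <1
  x=-2.891: |R|=0.61636 <1
  x=-2.024: |R|=0.20497 <1
  x=-1.593: |R|=0.16829 <1
  x=-3.855: |R|=1.60331 >1
  x=-3.577: |R|=1.26148 >1
Interval (-3.3333, 0).

left endpoint -3.3333.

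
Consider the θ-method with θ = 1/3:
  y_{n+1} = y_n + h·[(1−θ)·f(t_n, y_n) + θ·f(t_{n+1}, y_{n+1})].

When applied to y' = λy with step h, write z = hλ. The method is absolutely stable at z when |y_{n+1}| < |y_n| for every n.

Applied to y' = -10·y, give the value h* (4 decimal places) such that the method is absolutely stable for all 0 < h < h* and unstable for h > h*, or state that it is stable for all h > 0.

With y'=λy (z=hλ):
  y_{n+1} = y_n + z·[2/3·y_n + 1/3·y_{n+1}] ⇒ (1 − 1/3z)y_{n+1} = (1 + 2/3z)y_n
  Hence R(z) = (1 + 2/3z)/(1 − 1/3z).

Need |R(x)|<1, x<0.
x=-0.59: |R|=0.5070
R=−1: 1+2/3x = −1+1/3x ⇒ -1/3x=2 ⇒ x=2/(-1/3)=-6.0000
Confirm numerically:
  x=-4.479: |R|=0.79663 <1
  x=-3.415: |R|=0.59704 <1
  x=-3.390: |R|=0.59155 <1
  x=-2.760: |R|=0.43750 <1
  x=-6.551: |R|=1.05769 >1
  x=-6.218: |R|=1.02365 >1
So |R|<1 on (-6.0000, 0).

(-6.0000,0); λ=-10 ⇒ h* = (6)/10 = 0.6000.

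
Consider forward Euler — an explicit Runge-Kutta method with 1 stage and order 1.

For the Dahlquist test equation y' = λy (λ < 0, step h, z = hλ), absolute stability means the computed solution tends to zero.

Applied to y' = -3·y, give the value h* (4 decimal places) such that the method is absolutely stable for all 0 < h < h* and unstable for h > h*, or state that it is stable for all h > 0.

Set f=λy, z=hλ:
  order 1, 1-stage ⇒ R(z)=1+z
  (e.g. R(-1.08)=-0.08000, |R|=0.08000)

Boundary: |R(x)|=1, x<0.
x=-1.08: |R|=0.0800
|R(-1.2)|=0.2000 |R(-1.08)|=0.0800 |R(-0.81)|=0.1900
Bisect:
  x_lo=-2.5305 |R|=1.5305  x_hi=-0.3576 |R|=0.6424
  mid=-1.44404 |R|=0.44404 →hi
  mid=-1.98729 |R|=0.98729 →hi
  mid=-2.25891 |R|=1.25891 →lo
  mid=-2.12310 |R|=1.12310 →lo
  mid=-2.05519 |R|=1.05519 →lo
  mid=-2.02124 |R|=1.02124 →lo
  mid=-2.00427 |R|=1.00427 →lo
  mid=-1.99578 |R|=0.99578 →hi
  mid=-2.00002 |R|=1.00002 →lo
  mid=-1.99790 |R|=0.99790 →hi
  ...
  [-2.00002,-1.99989] ⇒ x*=-2.0000
So |R|<1 on (-2.0000, 0).

(-2.0000,0); λ=-3 ⇒ h* = 0.6667.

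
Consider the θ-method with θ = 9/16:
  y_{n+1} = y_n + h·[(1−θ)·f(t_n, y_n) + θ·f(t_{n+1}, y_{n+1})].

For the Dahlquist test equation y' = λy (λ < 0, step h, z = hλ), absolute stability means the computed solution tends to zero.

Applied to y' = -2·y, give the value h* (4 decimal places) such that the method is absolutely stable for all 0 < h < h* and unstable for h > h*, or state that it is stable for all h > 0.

With y'=λy (z=hλ):
  y_{n+1} = y_n + z·[7/16·y_n + 9/16·y_{n+1}] ⇒ (1 − 9/16z)y_{n+1} = (1 + 7/16z)y_n
  so R(z) = (1 + 7/16z)/(1 − 9/16z).

Need |R(x)|<1, x<0.
x=-0.57: |R|=0.5684
x=-2: |R|=0.0588
x=-10: |R|=0.5094
x=-100: |R|=0.7467
θ=9/16≥1/2 ⇒ |1+7/16x|<|1−9/16x| ∀x<0 ⇒ stable on all of ℝ⁻.

unbounded; (−∞, 0). Any h>0 works for λ=-2.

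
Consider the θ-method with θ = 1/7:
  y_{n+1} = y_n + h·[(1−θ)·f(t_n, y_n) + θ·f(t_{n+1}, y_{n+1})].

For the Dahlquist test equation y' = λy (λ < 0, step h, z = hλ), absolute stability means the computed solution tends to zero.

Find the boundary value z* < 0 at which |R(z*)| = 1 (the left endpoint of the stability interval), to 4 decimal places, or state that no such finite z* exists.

z* = -2.8000.

Test eqn y'=λy, z=hλ:
  y_{n+1} = y_n + z·[6/7·y_n + 1/7·y_{n+1}] ⇒ (1 − 1/7z)y_{n+1} = (1 + 6/7z)y_n
  R(z) = (1 + 6/7z)/(1 − 1/7z).

Solve |R(x)|<1 on ℝ⁻.
x=-0.83: |R|=0.2580
R=−1: 1+6/7x = −1+1/7x ⇒ -5/7x=2 ⇒ x=2/(-5/7)=-2.8000
Confirm numerically:
  x=-2.414: |R|=0.79499 <1
  x=-1.913: |R|=0.50241 <1
  x=-1.148: |R|=0.01375 <1
  x=-3.009: |R|=1.10441 >1
  x=-2.910: |R|=1.05550 >1
Interval (-2.8000, 0).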